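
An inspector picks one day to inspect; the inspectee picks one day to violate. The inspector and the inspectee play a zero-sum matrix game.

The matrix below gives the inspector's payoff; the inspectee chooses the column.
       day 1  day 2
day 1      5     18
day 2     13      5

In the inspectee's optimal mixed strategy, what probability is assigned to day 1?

Row minima are 5 and 5, so the inspector's maximin is 5; column maxima are 13 and 18, so the inspectee's minimax is 13. These differ, so the equilibrium is in mixed strategies.
Let the inspectee play day 1 with probability q. The inspector is indifferent when 5q + 18(1−q) = 13q + 5(1−q), giving q = 13/21.

13/21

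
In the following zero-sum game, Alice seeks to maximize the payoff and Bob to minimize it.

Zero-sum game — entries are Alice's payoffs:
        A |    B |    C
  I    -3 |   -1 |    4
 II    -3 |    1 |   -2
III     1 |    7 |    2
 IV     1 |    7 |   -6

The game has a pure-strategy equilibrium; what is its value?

Row minima: -3, -3, 1, -6 → Alice's maximin is 1.
Column maxima: 1, 7, 4 → Bob's minimax is 1.
They coincide at (III, A), so the value is 1.

1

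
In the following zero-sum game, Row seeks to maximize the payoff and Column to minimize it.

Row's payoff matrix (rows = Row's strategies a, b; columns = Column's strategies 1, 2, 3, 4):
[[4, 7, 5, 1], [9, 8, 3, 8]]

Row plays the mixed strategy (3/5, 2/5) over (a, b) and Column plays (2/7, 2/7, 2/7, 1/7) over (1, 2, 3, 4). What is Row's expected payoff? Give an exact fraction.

Against (2/7, 2/7, 2/7, 1/7), each row's expected payoff is a: 33/7; b: 48/7.
Taking the (3/5, 2/5)-weighted average: (3/5)·(33/7) + (2/5)·(48/7) = 39/7.

39/7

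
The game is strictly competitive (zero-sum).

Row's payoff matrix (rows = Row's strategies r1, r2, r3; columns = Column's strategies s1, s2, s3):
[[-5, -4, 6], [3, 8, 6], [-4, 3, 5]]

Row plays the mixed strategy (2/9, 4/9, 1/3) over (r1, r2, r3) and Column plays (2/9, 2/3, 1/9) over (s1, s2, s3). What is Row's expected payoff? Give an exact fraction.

229/81

Against (2/9, 2/3, 1/9), each row's expected payoff is r1: -28/9; r2: 20/3; r3: 5/3.
Taking the (2/9, 4/9, 1/3)-weighted average: (2/9)·(-28/9) + (4/9)·(20/3) + (1/3)·(5/3) = 229/81.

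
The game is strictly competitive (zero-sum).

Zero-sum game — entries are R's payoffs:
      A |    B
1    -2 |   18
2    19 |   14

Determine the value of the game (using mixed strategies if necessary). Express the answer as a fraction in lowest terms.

74/5

Row minima are -2 and 14, so R's maximin is 14; column maxima are 19 and 18, so C's minimax is 18. These differ, so the equilibrium is in mixed strategies.
Let R play 1 with probability p. C is indifferent when −2p + 19(1−p) = 18p + 14(1−p), giving p = 1/5.
Let C play A with probability q. R is indifferent when −2q + 18(1−q) = 19q + 14(1−q), giving q = 4/25.
The value is -2·(4/25) + (18)·(21/25) = 74/5.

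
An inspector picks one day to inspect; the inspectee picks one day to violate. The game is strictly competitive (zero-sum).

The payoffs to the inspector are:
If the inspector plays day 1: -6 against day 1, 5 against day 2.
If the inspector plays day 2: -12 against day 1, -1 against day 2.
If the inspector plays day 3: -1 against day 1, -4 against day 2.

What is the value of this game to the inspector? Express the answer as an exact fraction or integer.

-29/14

Row day 2 is strictly dominated by row day 1, so the inspector never plays it.
The remaining 2×2 game on (day 1, day 3) × (day 1, day 2) has no saddle point. Let the inspector play day 1 with probability p; indifference gives −6p − (1−p) = 5p − 4(1−p), so p = 3/14.
Similarly the inspectee's optimal q on day 1 is 9/14, and the value is -6·(9/14) + (5)·(5/14) = -29/14.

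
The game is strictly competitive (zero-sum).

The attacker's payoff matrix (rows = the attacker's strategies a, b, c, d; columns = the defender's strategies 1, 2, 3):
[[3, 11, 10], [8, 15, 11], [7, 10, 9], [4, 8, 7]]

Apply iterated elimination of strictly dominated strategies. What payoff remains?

Column 2 is strictly dominated by 1 for the defender (3<11, 8<15, 7<10, 4<8); eliminate 2.
Column 3 is strictly dominated by 1 for the defender (3<10, 8<11, 7<9, 4<7); eliminate 3.
Row c is strictly dominated by row b (8>7); eliminate c.
Row d is strictly dominated by row b (8>4); eliminate d.
Row a is strictly dominated by row b (8>3); eliminate a.
Only (b, 1) remains, with payoff 8.

8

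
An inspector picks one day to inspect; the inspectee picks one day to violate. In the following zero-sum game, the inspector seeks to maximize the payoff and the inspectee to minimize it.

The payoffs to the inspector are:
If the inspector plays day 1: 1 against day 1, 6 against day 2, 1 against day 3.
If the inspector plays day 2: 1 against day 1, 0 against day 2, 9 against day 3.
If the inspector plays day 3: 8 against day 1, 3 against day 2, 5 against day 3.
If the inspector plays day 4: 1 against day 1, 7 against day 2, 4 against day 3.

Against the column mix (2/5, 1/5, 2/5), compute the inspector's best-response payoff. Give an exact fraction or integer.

29/5

day 1: (1)·(2/5) + (6)·(1/5) + (1)·(2/5) = 2.
day 2: (1)·(2/5) + (0)·(1/5) + (9)·(2/5) = 4.
day 3: (8)·(2/5) + (3)·(1/5) + (5)·(2/5) = 29/5.
day 4: (1)·(2/5) + (7)·(1/5) + (4)·(2/5) = 17/5.
The best pure response is day 3 with expected payoff 29/5.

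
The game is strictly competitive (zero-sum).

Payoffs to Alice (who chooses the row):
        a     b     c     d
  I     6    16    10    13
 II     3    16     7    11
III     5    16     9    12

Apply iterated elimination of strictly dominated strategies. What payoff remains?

6

Column b is strictly dominated by a for Bob (6<16, 3<16, 5<16); eliminate b.
Row III is strictly dominated by row I (6>5, 10>9, 13>12); eliminate III.
Column d is strictly dominated by a for Bob (6<13, 3<11); eliminate d.
Row II is strictly dominated by row I (6>3, 10>7); eliminate II.
Column c is strictly dominated by a for Bob (6<10); eliminate c.
Only (I, a) remains, with payoff 6.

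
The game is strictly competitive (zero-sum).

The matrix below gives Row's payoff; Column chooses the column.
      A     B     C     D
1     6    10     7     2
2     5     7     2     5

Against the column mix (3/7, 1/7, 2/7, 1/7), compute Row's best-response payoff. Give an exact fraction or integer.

44/7

1: (6)·(3/7) + (10)·(1/7) + (7)·(2/7) + (2)·(1/7) = 44/7.
2: (5)·(3/7) + (7)·(1/7) + (2)·(2/7) + (5)·(1/7) = 31/7.
The best pure response is 1 with expected payoff 44/7.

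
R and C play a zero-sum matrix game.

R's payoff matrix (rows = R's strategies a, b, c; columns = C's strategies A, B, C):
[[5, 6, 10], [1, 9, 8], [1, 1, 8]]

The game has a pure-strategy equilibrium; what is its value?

5

Row minima: 5, 1, 1 → R's maximin is 5.
Column maxima: 5, 9, 10 → C's minimax is 5.
They coincide at (a, A), so the value is 5.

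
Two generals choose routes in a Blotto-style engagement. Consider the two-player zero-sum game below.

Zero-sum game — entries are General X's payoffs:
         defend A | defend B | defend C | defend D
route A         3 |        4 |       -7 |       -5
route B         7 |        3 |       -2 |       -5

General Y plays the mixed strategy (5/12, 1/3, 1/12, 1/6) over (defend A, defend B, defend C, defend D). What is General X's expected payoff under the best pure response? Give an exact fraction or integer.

route A: (3)·(5/12) + (4)·(1/3) + (-7)·(1/12) + (-5)·(1/6) = 7/6.
route B: (7)·(5/12) + (3)·(1/3) + (-2)·(1/12) + (-5)·(1/6) = 35/12.
The best pure response is route B with expected payoff 35/12.

35/12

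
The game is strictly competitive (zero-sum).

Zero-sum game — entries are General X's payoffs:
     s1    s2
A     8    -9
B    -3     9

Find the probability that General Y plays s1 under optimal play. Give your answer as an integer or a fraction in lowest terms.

18/29

Row minima are -9 and -3, so General X's maximin is -3; column maxima are 8 and 9, so General Y's minimax is 8. These differ, so the equilibrium is in mixed strategies.
Let General Y play s1 with probability q. General X is indifferent when 8q − 9(1−q) = −3q + 9(1−q), giving q = 18/29.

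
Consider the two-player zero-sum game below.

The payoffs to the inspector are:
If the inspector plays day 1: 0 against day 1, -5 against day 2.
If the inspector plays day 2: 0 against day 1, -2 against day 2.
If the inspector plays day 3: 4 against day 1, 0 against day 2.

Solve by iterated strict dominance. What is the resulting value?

Column day 1 is strictly dominated by day 2 for the inspectee (-5<0, -2<0, 0<4); eliminate day 1.
Row day 2 is strictly dominated by row day 3 (0>-2); eliminate day 2.
Row day 1 is strictly dominated by row day 3 (0>-5); eliminate day 1.
Only (day 3, day 2) remains, with payoff 0.

0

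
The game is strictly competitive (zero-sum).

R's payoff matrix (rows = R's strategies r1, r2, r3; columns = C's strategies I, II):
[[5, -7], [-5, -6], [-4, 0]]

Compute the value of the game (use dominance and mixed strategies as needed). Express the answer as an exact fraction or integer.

-7/4

Row r2 is strictly dominated by row r3, so R never plays it.
The remaining 2×2 game on (r1, r3) × (I, II) has no saddle point. Let R play r1 with probability p; indifference gives 5p − 4(1−p) = −7p, so p = 1/4.
Similarly C's optimal q on I is 7/16, and the value is 5·(7/16) + (-7)·(9/16) = -7/4.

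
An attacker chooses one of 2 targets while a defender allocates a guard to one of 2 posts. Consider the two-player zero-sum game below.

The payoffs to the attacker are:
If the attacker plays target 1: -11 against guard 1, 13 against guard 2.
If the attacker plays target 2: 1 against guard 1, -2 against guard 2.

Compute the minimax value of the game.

-1/3

Row minima are -11 and -2, so the attacker's maximin is -2; column maxima are 1 and 13, so the defender's minimax is 1. These differ, so the equilibrium is in mixed strategies.
Let the attacker play target 1 with probability p. The defender is indifferent when −11p + (1−p) = 13p − 2(1−p), giving p = 1/9.
Let the defender play guard 1 with probability q. The attacker is indifferent when −11q + 13(1−q) = q − 2(1−q), giving q = 5/9.
The value is -11·(5/9) + (13)·(4/9) = -1/3.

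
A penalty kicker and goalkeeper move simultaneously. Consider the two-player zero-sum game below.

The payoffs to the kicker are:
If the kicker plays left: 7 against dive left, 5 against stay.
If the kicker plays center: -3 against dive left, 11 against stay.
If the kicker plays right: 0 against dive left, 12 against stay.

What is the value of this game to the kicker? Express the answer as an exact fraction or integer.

6

Row center is strictly dominated by row right, so the kicker never plays it.
The remaining 2×2 game on (left, right) × (dive left, stay) has no saddle point. Let the kicker play left with probability p; indifference gives 7p = 5p + 12(1−p), so p = 6/7.
Similarly the goalkeeper's optimal q on dive left is 1/2, and the value is 7·(1/2) + (5)·(1/2) = 6.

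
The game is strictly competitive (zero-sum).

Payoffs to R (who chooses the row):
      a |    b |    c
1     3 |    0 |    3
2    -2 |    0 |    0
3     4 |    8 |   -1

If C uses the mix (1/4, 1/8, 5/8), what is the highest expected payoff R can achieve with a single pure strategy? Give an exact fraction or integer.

21/8

1: (3)·(1/4) + (0)·(1/8) + (3)·(5/8) = 21/8.
2: (-2)·(1/4) + (0)·(1/8) + (0)·(5/8) = -1/2.
3: (4)·(1/4) + (8)·(1/8) + (-1)·(5/8) = 11/8.
The best pure response is 1 with expected payoff 21/8.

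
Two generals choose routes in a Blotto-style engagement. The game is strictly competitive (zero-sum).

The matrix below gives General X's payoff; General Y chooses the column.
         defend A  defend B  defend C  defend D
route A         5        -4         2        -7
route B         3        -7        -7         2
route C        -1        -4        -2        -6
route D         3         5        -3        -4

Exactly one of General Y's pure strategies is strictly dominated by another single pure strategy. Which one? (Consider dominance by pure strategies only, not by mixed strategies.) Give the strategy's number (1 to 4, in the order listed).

General Y prefers columns that give General X less. Compare defend A with defend C: 2 < 5, -7 < 3, -2 < -1, -3 < 3.
So defend C strictly dominates defend A for General Y; defend A is strictly dominated.

1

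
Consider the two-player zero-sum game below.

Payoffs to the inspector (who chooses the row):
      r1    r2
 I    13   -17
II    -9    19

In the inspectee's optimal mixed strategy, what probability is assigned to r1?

18/29

Row minima are -17 and -9, so the inspector's maximin is -9; column maxima are 13 and 19, so the inspectee's minimax is 13. These differ, so the equilibrium is in mixed strategies.
Let the inspectee play r1 with probability q. The inspector is indifferent when 13q − 17(1−q) = −9q + 19(1−q), giving q = 18/29.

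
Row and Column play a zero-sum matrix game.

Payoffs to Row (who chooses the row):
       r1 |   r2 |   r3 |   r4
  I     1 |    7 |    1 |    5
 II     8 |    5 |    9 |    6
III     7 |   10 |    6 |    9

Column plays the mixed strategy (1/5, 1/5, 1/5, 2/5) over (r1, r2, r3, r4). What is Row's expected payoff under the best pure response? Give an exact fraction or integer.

I: (1)·(1/5) + (7)·(1/5) + (1)·(1/5) + (5)·(2/5) = 19/5.
II: (8)·(1/5) + (5)·(1/5) + (9)·(1/5) + (6)·(2/5) = 34/5.
III: (7)·(1/5) + (10)·(1/5) + (6)·(1/5) + (9)·(2/5) = 41/5.
The best pure response is III with expected payoff 41/5.

41/5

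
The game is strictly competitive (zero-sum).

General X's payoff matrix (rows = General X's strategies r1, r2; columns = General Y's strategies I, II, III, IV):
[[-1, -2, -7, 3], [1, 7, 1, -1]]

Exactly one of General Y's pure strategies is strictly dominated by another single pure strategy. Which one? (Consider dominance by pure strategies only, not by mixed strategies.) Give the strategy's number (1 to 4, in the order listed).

2

General Y prefers columns that give General X less. Compare II with III: -7 < -2, 1 < 7.
So III strictly dominates II for General Y; II is strictly dominated.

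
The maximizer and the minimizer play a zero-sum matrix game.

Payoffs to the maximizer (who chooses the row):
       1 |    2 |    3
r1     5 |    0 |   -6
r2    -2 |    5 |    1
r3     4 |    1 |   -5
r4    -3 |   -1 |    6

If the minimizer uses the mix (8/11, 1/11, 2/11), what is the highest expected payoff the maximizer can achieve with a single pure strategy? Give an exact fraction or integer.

r1: (5)·(8/11) + (0)·(1/11) + (-6)·(2/11) = 28/11.
r2: (-2)·(8/11) + (5)·(1/11) + (1)·(2/11) = -9/11.
r3: (4)·(8/11) + (1)·(1/11) + (-5)·(2/11) = 23/11.
r4: (-3)·(8/11) + (-1)·(1/11) + (6)·(2/11) = -13/11.
The best pure response is r1 with expected payoff 28/11.

28/11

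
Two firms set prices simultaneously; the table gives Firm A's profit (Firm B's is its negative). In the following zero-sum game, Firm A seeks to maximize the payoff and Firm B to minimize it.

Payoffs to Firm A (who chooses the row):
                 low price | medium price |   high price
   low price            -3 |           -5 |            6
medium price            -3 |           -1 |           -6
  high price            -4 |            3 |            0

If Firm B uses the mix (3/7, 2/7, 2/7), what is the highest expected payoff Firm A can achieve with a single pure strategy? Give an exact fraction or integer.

-6/7

low price: (-3)·(3/7) + (-5)·(2/7) + (6)·(2/7) = -1.
medium price: (-3)·(3/7) + (-1)·(2/7) + (-6)·(2/7) = -23/7.
high price: (-4)·(3/7) + (3)·(2/7) + (0)·(2/7) = -6/7.
The best pure response is high price with expected payoff -6/7.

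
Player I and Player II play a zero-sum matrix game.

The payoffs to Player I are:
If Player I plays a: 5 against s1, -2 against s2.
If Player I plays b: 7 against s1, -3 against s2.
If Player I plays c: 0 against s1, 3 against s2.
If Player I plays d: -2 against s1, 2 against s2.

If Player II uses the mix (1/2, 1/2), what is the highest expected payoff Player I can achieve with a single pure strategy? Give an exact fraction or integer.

2

a: (5)·(1/2) + (-2)·(1/2) = 3/2.
b: (7)·(1/2) + (-3)·(1/2) = 2.
c: (0)·(1/2) + (3)·(1/2) = 3/2.
d: (-2)·(1/2) + (2)·(1/2) = 0.
The best pure response is b with expected payoff 2.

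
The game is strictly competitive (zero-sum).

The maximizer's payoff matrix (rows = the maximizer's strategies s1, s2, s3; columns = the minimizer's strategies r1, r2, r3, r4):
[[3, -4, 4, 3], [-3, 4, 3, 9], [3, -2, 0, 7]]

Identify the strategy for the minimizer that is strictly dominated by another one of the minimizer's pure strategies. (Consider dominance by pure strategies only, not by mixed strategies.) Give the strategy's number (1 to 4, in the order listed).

The minimizer prefers columns that give the maximizer less. Compare r4 with r2: -4 < 3, 4 < 9, -2 < 7.
So r2 strictly dominates r4 for the minimizer; r4 is strictly dominated.

4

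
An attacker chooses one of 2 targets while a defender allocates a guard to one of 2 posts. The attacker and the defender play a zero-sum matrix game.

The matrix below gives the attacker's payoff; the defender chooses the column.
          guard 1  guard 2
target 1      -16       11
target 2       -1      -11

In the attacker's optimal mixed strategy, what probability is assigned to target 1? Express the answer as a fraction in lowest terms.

Row minima are -16 and -11, so the attacker's maximin is -11; column maxima are -1 and 11, so the defender's minimax is -1. These differ, so the equilibrium is in mixed strategies.
Let the attacker play target 1 with probability p. The defender is indifferent when −16p − (1−p) = 11p − 11(1−p), giving p = 10/37.

10/37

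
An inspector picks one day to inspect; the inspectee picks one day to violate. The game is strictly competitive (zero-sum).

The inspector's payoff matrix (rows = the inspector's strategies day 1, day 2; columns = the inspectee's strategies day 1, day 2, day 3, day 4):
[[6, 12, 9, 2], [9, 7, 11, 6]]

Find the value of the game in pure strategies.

6

Row minima: 2, 6 → the inspector's maximin is 6.
Column maxima: 9, 12, 11, 6 → the inspectee's minimax is 6.
They coincide at (day 2, day 4), so the value is 6.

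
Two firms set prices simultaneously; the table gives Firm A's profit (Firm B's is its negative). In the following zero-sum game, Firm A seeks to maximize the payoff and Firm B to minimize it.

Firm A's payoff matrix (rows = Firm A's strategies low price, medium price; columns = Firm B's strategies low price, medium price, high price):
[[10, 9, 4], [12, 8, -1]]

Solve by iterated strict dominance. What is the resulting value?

Column low price is strictly dominated by medium price for Firm B (9<10, 8<12); eliminate low price.
Column medium price is strictly dominated by high price for Firm B (4<9, -1<8); eliminate medium price.
Row medium price is strictly dominated by row low price (4>-1); eliminate medium price.
Only (low price, high price) remains, with payoff 4.

4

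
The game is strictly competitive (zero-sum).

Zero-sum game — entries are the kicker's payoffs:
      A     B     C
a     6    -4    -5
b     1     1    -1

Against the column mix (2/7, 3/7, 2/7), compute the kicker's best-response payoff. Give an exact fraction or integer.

3/7

a: (6)·(2/7) + (-4)·(3/7) + (-5)·(2/7) = -10/7.
b: (1)·(2/7) + (1)·(3/7) + (-1)·(2/7) = 3/7.
The best pure response is b with expected payoff 3/7.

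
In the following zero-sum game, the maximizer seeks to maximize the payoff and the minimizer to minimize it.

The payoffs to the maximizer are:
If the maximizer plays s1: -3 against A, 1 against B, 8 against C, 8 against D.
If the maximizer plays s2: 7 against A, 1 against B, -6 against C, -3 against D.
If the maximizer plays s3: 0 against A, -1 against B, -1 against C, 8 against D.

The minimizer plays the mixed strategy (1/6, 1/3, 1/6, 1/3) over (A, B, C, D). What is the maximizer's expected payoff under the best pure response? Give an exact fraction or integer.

s1: (-3)·(1/6) + (1)·(1/3) + (8)·(1/6) + (8)·(1/3) = 23/6.
s2: (7)·(1/6) + (1)·(1/3) + (-6)·(1/6) + (-3)·(1/3) = -1/2.
s3: (0)·(1/6) + (-1)·(1/3) + (-1)·(1/6) + (8)·(1/3) = 13/6.
The best pure response is s1 with expected payoff 23/6.

23/6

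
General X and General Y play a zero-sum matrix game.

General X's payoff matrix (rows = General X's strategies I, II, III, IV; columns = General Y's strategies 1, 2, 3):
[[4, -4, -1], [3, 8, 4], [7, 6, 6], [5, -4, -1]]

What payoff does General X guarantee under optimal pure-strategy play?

Row minima: -4, 3, 6, -4 → General X's maximin is 6.
Column maxima: 7, 8, 6 → General Y's minimax is 6.
They coincide at (III, 3), so the value is 6.

6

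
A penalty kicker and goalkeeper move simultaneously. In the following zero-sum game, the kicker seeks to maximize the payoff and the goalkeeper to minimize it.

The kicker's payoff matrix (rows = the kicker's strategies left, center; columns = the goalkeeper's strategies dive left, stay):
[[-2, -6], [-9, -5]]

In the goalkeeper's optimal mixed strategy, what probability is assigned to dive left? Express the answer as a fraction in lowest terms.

1/8

Row minima are -6 and -9, so the kicker's maximin is -6; column maxima are -2 and -5, so the goalkeeper's minimax is -5. These differ, so the equilibrium is in mixed strategies.
Let the goalkeeper play dive left with probability q. The kicker is indifferent when −2q − 6(1−q) = −9q − 5(1−q), giving q = 1/8.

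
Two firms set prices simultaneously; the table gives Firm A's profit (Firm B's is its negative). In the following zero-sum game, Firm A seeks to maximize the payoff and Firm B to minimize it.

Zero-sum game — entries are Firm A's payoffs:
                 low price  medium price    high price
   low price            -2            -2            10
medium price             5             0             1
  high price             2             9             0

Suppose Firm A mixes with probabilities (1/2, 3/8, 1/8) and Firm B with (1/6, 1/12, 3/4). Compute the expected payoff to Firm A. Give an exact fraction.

203/48

Against (1/6, 1/12, 3/4), each row's expected payoff is low price: 7; medium price: 19/12; high price: 13/12.
Taking the (1/2, 3/8, 1/8)-weighted average: (1/2)·(7) + (3/8)·(19/12) + (1/8)·(13/12) = 203/48.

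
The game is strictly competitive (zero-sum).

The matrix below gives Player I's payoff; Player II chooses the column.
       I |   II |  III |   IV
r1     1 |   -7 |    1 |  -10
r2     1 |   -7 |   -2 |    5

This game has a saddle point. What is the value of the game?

Row minima: -10, -7 → Player I's maximin is -7.
Column maxima: 1, -7, 1, 5 → Player II's minimax is -7.
They coincide at (r2, II), so the value is -7.

-7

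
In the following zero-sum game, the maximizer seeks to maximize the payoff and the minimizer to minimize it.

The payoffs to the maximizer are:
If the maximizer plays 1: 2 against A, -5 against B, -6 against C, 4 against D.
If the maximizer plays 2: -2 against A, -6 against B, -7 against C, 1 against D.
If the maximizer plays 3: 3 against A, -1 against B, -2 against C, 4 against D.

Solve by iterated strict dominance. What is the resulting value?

-2

Column B is strictly dominated by C for the minimizer (-6<-5, -7<-6, -2<-1); eliminate B.
Column D is strictly dominated by A for the minimizer (2<4, -2<1, 3<4); eliminate D.
Row 1 is strictly dominated by row 3 (3>2, -2>-6); eliminate 1.
Column A is strictly dominated by C for the minimizer (-7<-2, -2<3); eliminate A.
Row 2 is strictly dominated by row 3 (-2>-7); eliminate 2.
Only (3, C) remains, with payoff -2.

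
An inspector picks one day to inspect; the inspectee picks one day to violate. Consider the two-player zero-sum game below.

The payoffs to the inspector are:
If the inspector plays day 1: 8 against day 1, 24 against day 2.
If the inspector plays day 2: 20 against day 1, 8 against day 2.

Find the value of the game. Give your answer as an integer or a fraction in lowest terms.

Row minima are 8 and 8, so the inspector's maximin is 8; column maxima are 20 and 24, so the inspectee's minimax is 20. These differ, so the equilibrium is in mixed strategies.
Let the inspector play day 1 with probability p. The inspectee is indifferent when 8p + 20(1−p) = 24p + 8(1−p), giving p = 3/7.
Let the inspectee play day 1 with probability q. The inspector is indifferent when 8q + 24(1−q) = 20q + 8(1−q), giving q = 4/7.
The value is 8·(4/7) + (24)·(3/7) = 104/7.

104/7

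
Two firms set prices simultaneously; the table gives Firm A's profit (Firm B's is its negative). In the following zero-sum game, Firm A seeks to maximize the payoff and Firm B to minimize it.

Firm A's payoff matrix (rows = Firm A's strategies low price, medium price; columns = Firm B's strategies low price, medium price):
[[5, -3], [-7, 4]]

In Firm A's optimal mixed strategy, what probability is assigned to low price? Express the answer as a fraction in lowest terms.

11/19

Row minima are -3 and -7, so Firm A's maximin is -3; column maxima are 5 and 4, so Firm B's minimax is 4. These differ, so the equilibrium is in mixed strategies.
Let Firm A play low price with probability p. Firm B is indifferent when 5p − 7(1−p) = −3p + 4(1−p), giving p = 11/19.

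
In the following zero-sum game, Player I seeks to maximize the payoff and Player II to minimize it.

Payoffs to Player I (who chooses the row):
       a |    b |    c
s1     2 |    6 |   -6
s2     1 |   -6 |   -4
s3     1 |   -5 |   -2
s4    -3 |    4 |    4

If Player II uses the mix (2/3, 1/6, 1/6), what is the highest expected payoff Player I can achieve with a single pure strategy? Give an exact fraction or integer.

4/3

s1: (2)·(2/3) + (6)·(1/6) + (-6)·(1/6) = 4/3.
s2: (1)·(2/3) + (-6)·(1/6) + (-4)·(1/6) = -1.
s3: (1)·(2/3) + (-5)·(1/6) + (-2)·(1/6) = -1/2.
s4: (-3)·(2/3) + (4)·(1/6) + (4)·(1/6) = -2/3.
The best pure response is s1 with expected payoff 4/3.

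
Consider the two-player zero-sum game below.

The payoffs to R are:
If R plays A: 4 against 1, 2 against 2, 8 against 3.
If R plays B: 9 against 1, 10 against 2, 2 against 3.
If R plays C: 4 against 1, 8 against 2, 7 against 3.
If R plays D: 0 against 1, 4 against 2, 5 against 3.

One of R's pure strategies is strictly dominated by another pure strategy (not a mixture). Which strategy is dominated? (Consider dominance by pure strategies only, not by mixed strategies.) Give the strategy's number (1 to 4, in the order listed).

Compare D with C: 4 > 0, 8 > 4, 7 > 5.
So C strictly dominates D for R; D is strictly dominated.

4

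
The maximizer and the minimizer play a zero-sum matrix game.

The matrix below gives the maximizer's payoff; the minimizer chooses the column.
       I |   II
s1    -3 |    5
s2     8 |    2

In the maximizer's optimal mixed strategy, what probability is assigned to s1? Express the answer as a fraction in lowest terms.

Row minima are -3 and 2, so the maximizer's maximin is 2; column maxima are 8 and 5, so the minimizer's minimax is 5. These differ, so the equilibrium is in mixed strategies.
Let the maximizer play s1 with probability p. The minimizer is indifferent when −3p + 8(1−p) = 5p + 2(1−p), giving p = 3/7.

3/7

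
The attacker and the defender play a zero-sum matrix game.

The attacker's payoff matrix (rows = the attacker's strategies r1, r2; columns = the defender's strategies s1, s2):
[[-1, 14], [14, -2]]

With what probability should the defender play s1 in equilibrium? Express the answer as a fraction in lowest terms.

Row minima are -1 and -2, so the attacker's maximin is -1; column maxima are 14 and 14, so the defender's minimax is 14. These differ, so the equilibrium is in mixed strategies.
Let the defender play s1 with probability q. The attacker is indifferent when −q + 14(1−q) = 14q − 2(1−q), giving q = 16/31.

16/31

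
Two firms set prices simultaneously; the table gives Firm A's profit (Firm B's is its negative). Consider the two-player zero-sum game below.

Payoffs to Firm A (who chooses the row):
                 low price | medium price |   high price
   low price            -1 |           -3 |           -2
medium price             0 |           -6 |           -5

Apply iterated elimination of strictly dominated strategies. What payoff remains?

-3

Column high price is strictly dominated by medium price for Firm B (-3<-2, -6<-5); eliminate high price.
Column low price is strictly dominated by medium price for Firm B (-3<-1, -6<0); eliminate low price.
Row medium price is strictly dominated by row low price (-3>-6); eliminate medium price.
Only (low price, medium price) remains, with payoff -3.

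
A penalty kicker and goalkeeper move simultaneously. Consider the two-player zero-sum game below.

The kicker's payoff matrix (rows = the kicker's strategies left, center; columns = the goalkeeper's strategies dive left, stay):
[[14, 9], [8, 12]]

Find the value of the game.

Row minima are 9 and 8, so the kicker's maximin is 9; column maxima are 14 and 12, so the goalkeeper's minimax is 12. These differ, so the equilibrium is in mixed strategies.
Let the kicker play left with probability p. The goalkeeper is indifferent when 14p + 8(1−p) = 9p + 12(1−p), giving p = 4/9.
Let the goalkeeper play dive left with probability q. The kicker is indifferent when 14q + 9(1−q) = 8q + 12(1−q), giving q = 1/3.
The value is 14·(1/3) + (9)·(2/3) = 32/3.

32/3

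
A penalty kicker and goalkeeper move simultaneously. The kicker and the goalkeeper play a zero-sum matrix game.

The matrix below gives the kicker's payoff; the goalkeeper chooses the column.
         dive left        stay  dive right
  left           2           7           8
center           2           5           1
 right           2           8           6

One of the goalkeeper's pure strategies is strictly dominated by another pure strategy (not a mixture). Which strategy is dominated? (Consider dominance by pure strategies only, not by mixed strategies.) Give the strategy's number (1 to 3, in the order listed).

The goalkeeper prefers columns that give the kicker less. Compare stay with dive left: 2 < 7, 2 < 5, 2 < 8.
So dive left strictly dominates stay for the goalkeeper; stay is strictly dominated.

2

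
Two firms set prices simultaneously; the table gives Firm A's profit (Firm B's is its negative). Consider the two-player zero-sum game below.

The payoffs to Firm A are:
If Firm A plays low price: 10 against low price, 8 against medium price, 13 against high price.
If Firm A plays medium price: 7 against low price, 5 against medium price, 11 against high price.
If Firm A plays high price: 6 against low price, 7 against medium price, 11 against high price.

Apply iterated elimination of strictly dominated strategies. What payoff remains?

Row high price is strictly dominated by row low price (10>6, 8>7, 13>11); eliminate high price.
Row medium price is strictly dominated by row low price (10>7, 8>5, 13>11); eliminate medium price.
Column low price is strictly dominated by medium price for Firm B (8<10); eliminate low price.
Column high price is strictly dominated by medium price for Firm B (8<13); eliminate high price.
Only (low price, medium price) remains, with payoff 8.

8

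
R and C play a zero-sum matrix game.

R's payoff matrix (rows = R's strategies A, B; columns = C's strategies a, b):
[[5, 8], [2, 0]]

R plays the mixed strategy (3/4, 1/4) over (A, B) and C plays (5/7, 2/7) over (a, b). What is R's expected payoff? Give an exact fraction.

Against (5/7, 2/7), each row's expected payoff is A: 41/7; B: 10/7.
Taking the (3/4, 1/4)-weighted average: (3/4)·(41/7) + (1/4)·(10/7) = 19/4.

19/4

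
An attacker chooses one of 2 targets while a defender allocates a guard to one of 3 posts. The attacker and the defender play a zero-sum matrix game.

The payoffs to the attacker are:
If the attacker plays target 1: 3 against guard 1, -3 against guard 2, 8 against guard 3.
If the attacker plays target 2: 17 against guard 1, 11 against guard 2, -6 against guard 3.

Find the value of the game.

5/2

Column guard 1 is strictly dominated by guard 2 for the defender (it gives the attacker more in every row).
The remaining 2×2 game on (target 1, target 2) × (guard 2, guard 3) has no saddle point. Let the attacker play target 1 with probability p; indifference gives −3p + 11(1−p) = 8p − 6(1−p), so p = 17/28.
Similarly the defender's optimal q on guard 2 is 1/2, and the value is -3·(1/2) + (8)·(1/2) = 5/2.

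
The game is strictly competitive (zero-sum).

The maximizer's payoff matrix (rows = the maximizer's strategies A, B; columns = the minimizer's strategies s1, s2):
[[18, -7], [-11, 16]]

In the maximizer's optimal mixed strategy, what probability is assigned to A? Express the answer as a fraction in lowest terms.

27/52

Row minima are -7 and -11, so the maximizer's maximin is -7; column maxima are 18 and 16, so the minimizer's minimax is 16. These differ, so the equilibrium is in mixed strategies.
Let the maximizer play A with probability p. The minimizer is indifferent when 18p − 11(1−p) = −7p + 16(1−p), giving p = 27/52.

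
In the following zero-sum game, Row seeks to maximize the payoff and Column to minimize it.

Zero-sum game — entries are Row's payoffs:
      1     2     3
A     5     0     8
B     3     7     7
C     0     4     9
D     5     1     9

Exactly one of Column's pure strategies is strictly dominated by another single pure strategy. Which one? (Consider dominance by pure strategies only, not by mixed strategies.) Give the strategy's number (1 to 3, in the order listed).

3

Column prefers columns that give Row less. Compare 3 with 1: 5 < 8, 3 < 7, 0 < 9, 5 < 9.
So 1 strictly dominates 3 for Column; 3 is strictly dominated.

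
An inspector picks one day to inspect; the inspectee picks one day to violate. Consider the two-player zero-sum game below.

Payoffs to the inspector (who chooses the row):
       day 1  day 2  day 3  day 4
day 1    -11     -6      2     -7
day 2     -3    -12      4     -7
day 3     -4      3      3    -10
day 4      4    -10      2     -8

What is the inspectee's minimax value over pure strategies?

-7

The worst case (largest entry) in each column is day 1: 4, day 2: 3, day 3: 4, day 4: -7.
The best (smallest) of these is -7.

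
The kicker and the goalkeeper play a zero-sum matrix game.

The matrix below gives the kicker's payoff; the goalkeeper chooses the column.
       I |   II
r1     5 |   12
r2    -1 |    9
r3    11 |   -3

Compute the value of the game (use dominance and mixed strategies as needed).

Row r2 is strictly dominated by row r1, so the kicker never plays it.
The remaining 2×2 game on (r1, r3) × (I, II) has no saddle point. Let the kicker play r1 with probability p; indifference gives 5p + 11(1−p) = 12p − 3(1−p), so p = 2/3.
Similarly the goalkeeper's optimal q on I is 5/7, and the value is 5·(5/7) + (12)·(2/7) = 7.

7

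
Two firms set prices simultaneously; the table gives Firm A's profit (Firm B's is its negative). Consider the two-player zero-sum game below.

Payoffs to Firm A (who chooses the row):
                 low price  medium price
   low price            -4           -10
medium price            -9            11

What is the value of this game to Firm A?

-67/13

Row minima are -10 and -9, so Firm A's maximin is -9; column maxima are -4 and 11, so Firm B's minimax is -4. These differ, so the equilibrium is in mixed strategies.
Let Firm A play low price with probability p. Firm B is indifferent when −4p − 9(1−p) = −10p + 11(1−p), giving p = 10/13.
Let Firm B play low price with probability q. Firm A is indifferent when −4q − 10(1−q) = −9q + 11(1−q), giving q = 21/26.
The value is -4·(21/26) + (-10)·(5/26) = -67/13.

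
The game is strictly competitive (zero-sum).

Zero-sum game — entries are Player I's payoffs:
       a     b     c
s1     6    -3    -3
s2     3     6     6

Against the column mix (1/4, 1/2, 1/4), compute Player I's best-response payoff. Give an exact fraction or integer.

s1: (6)·(1/4) + (-3)·(1/2) + (-3)·(1/4) = -3/4.
s2: (3)·(1/4) + (6)·(1/2) + (6)·(1/4) = 21/4.
The best pure response is s2 with expected payoff 21/4.

21/4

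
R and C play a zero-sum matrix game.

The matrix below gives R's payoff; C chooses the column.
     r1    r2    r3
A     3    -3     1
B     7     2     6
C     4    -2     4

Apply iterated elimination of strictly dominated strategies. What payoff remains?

2

Column r3 is strictly dominated by r2 for C (-3<1, 2<6, -2<4); eliminate r3.
Column r1 is strictly dominated by r2 for C (-3<3, 2<7, -2<4); eliminate r1.
Row A is strictly dominated by row B (2>-3); eliminate A.
Row C is strictly dominated by row B (2>-2); eliminate C.
Only (B, r2) remains, with payoff 2.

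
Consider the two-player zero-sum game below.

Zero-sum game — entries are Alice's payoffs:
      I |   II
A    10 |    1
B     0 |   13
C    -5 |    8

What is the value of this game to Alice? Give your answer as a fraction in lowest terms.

65/11

Row C is strictly dominated by row B, so Alice never plays it.
The remaining 2×2 game on (A, B) × (I, II) has no saddle point. Let Alice play A with probability p; indifference gives 10p = p + 13(1−p), so p = 13/22.
Similarly Bob's optimal q on I is 6/11, and the value is 10·(6/11) + (1)·(5/11) = 65/11.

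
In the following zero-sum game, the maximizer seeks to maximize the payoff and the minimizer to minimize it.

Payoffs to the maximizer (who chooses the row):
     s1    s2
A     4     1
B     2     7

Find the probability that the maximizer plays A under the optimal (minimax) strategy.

Row minima are 1 and 2, so the maximizer's maximin is 2; column maxima are 4 and 7, so the minimizer's minimax is 4. These differ, so the equilibrium is in mixed strategies.
Let the maximizer play A with probability p. The minimizer is indifferent when 4p + 2(1−p) = p + 7(1−p), giving p = 5/8.

5/8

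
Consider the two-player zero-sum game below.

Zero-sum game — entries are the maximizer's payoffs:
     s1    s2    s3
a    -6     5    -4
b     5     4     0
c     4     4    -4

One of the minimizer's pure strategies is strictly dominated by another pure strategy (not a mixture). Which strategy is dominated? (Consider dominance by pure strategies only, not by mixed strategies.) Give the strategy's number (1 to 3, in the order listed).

2

The minimizer prefers columns that give the maximizer less. Compare s2 with s3: -4 < 5, 0 < 4, -4 < 4.
So s3 strictly dominates s2 for the minimizer; s2 is strictly dominated.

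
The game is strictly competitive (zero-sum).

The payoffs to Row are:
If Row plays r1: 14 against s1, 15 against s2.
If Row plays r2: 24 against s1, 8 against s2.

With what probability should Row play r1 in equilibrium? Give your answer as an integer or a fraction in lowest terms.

Row minima are 14 and 8, so Row's maximin is 14; column maxima are 24 and 15, so Column's minimax is 15. These differ, so the equilibrium is in mixed strategies.
Let Row play r1 with probability p. Column is indifferent when 14p + 24(1−p) = 15p + 8(1−p), giving p = 16/17.

16/17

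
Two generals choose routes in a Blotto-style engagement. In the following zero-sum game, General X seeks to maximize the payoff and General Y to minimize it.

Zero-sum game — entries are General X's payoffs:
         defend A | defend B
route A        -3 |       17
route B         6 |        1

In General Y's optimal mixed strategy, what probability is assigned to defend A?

Row minima are -3 and 1, so General X's maximin is 1; column maxima are 6 and 17, so General Y's minimax is 6. These differ, so the equilibrium is in mixed strategies.
Let General Y play defend A with probability q. General X is indifferent when −3q + 17(1−q) = 6q + (1−q), giving q = 16/25.

16/25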